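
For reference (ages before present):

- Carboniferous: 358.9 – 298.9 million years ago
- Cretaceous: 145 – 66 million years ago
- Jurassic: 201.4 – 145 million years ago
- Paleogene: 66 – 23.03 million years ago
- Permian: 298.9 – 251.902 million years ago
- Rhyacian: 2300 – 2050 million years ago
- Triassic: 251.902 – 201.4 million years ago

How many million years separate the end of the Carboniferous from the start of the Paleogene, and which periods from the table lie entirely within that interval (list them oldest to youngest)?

End of Carboniferous = 298.9 Ma; start of Paleogene = 66 Ma.
Gap = 298.9 − 66 = 232.9 Myr.
Periods wholly inside 298.9–66 Ma: Permian (298.9–251.902), Triassic (251.902–201.4), Jurassic (201.4–145), Cretaceous (145–66).

232.9 million years; Permian, Triassic, Jurassic, Cretaceous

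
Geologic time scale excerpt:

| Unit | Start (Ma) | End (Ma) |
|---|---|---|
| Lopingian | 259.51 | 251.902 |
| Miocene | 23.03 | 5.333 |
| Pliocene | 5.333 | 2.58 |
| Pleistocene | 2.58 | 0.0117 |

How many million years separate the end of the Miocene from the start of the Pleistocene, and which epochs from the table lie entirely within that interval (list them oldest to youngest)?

End of Miocene = 5.333 Ma; start of Pleistocene = 2.58 Ma.
Gap = 5.333 − 2.58 = 2.753 Myr.
Epochs wholly inside 5.333–2.58 Ma: Pliocene (5.333–2.58).

2.753 million years; Pliocene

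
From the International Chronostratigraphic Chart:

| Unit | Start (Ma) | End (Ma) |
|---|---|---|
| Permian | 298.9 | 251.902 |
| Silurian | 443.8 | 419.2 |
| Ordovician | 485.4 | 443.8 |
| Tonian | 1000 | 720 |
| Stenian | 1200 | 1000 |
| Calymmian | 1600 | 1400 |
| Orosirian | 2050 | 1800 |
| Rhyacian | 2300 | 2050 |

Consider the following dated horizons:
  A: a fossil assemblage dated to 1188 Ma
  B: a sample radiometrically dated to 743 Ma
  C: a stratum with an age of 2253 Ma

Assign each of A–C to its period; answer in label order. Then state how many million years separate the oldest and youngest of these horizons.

A — Stenian; B — Tonian; C — Rhyacian; span 1510 million years

A: 1188 Ma lies in 1200–1000 Ma, so Stenian.
B: 743 Ma lies in 1000–720 Ma, so Tonian.
C: 2253 Ma lies in 2300–2050 Ma, so Rhyacian.
Oldest = 2253 Ma, youngest = 743 Ma → span 1510 Myr.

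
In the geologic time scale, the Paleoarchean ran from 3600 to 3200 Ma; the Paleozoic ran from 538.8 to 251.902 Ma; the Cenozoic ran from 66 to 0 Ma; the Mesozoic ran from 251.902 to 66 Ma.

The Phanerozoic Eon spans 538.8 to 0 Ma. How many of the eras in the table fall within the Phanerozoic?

Eras inside 538.8–0 Ma: Paleozoic, Mesozoic, Cenozoic — 3 in total.

3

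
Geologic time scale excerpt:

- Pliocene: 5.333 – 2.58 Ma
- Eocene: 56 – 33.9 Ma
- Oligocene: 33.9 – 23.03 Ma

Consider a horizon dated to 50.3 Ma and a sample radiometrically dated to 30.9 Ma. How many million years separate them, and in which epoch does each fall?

Elapsed time: 50.3 − 30.9 = 19.4 Myr.
50.3 Ma lies within 56–33.9 Ma: Eocene.
30.9 Ma lies within 33.9–23.03 Ma: Oligocene.

19.4 million years apart; the first in the Eocene, the second in the Oligocene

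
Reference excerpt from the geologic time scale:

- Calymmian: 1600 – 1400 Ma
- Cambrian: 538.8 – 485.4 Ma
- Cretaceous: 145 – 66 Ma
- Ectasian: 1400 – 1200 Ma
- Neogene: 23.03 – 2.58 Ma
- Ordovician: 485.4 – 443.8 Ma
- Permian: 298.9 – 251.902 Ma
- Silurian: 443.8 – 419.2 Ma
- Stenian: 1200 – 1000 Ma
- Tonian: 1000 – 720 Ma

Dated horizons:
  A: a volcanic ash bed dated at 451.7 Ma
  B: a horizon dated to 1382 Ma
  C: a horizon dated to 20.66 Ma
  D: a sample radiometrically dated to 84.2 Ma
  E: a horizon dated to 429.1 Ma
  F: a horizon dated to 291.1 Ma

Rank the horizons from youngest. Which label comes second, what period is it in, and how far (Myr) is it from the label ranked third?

Smaller Ma means younger, so youngest first: C 20.66 < D 84.2 < F 291.1 < E 429.1 < A 451.7 < B 1382.
Counting 2 along gives D (84.2 Ma); the excerpt puts that inside the Cretaceous, 145–66 Ma.
Next in line is F (291.1 Ma), and 291.1 − 84.2 = 206.9 Myr.

D, in the Cretaceous; 206.9 million years to F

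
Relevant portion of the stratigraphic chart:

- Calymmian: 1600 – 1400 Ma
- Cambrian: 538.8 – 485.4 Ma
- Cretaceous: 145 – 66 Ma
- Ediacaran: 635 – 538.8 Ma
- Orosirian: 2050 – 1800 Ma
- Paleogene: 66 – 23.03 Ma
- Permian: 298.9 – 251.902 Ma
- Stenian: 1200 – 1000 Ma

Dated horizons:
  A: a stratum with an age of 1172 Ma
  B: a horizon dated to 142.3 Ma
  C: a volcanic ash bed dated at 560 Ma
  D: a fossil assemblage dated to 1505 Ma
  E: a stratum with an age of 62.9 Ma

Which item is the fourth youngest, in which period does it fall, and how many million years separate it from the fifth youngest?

Sorted youngest-first by Ma: E (62.9), B (142.3), C (560), A (1172), D (1505).
The fourth youngest is A at 1172 Ma, which lies in 1200–1000 Ma: the Stenian.
The fifth youngest is D at 1505 Ma; separation = |1172 − 1505| = 333 Myr.

A, in the Stenian; 333 million years to D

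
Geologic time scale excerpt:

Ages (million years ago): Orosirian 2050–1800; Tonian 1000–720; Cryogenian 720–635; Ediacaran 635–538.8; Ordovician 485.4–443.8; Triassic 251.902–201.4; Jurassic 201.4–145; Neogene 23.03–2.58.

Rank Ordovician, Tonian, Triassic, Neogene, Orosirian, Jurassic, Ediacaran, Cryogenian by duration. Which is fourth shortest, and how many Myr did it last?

Jurassic, 56.4 million years

Start − end for each: Ordovician 485.4 − 443.8 = 41.6; Tonian 1000 − 720 = 280; Triassic 251.902 − 201.4 = 50.502; Neogene 23.03 − 2.58 = 20.45; Orosirian 2050 − 1800 = 250; Jurassic 201.4 − 145 = 56.4; Ediacaran 635 − 538.8 = 96.2; Cryogenian 720 − 635 = 85.
Ranking these from shortest: Neogene < Ordovician < Triassic < Jurassic < Cryogenian < Ediacaran < Orosirian < Tonian.
Position 4 in that ranking is Jurassic, which lasted 56.4 Myr.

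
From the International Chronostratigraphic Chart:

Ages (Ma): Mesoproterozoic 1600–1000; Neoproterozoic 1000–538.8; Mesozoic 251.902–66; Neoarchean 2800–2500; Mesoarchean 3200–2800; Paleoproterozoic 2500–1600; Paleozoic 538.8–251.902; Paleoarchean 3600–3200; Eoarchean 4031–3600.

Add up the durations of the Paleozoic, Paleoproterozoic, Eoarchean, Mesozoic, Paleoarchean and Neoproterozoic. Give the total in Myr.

Each duration: Paleozoic = 286.898; Paleoproterozoic = 900; Eoarchean = 431; Mesozoic = 185.902; Paleoarchean = 400; Neoproterozoic = 461.2.
Sum: 286.898 + 900 + 431 + 185.902 + 400 + 461.2 = 2665 Myr.

2665 million years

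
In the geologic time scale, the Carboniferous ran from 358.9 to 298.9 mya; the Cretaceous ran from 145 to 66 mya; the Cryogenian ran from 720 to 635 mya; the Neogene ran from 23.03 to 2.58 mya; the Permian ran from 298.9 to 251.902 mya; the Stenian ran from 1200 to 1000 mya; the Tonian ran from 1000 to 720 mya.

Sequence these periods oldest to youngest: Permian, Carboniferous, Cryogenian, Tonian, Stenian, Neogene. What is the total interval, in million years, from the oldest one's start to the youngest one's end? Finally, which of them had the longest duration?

Stenian, Tonian, Cryogenian, Carboniferous, Permian, Neogene; total span 1197.42 Myr; longest is Tonian

From the excerpt: Permian 298.9–251.902; Carboniferous 358.9–298.9; Cryogenian 720–635; Tonian 1000–720; Stenian 1200–1000; Neogene 23.03–2.58 (Ma).
Larger Ma is earlier, so the oldest is Stenian and the youngest is Neogene; oldest to youngest: Stenian, Tonian, Cryogenian, Carboniferous, Permian, Neogene.
Oldest start 1200 minus youngest end 2.58 gives 1197.42 Myr overall.
Individual lengths (start − end): Tonian 280; Stenian 200; Neogene 20.45; Permian 46.998; Cryogenian 85; Carboniferous 60. The largest is Tonian at 280 Myr.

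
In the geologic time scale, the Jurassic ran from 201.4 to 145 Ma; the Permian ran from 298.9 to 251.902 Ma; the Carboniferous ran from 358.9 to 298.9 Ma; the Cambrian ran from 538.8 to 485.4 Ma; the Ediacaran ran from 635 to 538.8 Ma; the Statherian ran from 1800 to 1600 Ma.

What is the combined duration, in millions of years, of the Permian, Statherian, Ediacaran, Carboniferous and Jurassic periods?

459.598 million years

Each duration: Permian = 46.998; Statherian = 200; Ediacaran = 96.2; Carboniferous = 60; Jurassic = 56.4.
Sum: 46.998 + 200 + 96.2 + 60 + 56.4 = 459.598 Myr.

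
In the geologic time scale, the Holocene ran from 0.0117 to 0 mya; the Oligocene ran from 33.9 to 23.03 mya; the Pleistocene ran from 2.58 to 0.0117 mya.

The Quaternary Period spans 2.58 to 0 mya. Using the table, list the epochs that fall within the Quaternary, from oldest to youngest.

Pleistocene, Holocene

Epochs with both bounds inside 2.58–0 Ma: Pleistocene (2.58–0.0117), Holocene (0.0117–0).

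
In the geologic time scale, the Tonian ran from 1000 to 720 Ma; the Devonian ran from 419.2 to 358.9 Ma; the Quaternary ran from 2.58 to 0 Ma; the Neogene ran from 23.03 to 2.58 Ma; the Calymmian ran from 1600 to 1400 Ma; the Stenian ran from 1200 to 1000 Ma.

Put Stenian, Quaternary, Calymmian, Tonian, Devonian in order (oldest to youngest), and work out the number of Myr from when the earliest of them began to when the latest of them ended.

Start ages (Ma): Calymmian 1600, Stenian 1200, Tonian 1000, Devonian 419.2, Quaternary 2.58.
Ordered oldest to youngest: Calymmian, Stenian, Tonian, Devonian, Quaternary.
Span = 1600 − 0 = 1600 Myr.

Calymmian → Stenian → Tonian → Devonian → Quaternary; total span 1600 Myr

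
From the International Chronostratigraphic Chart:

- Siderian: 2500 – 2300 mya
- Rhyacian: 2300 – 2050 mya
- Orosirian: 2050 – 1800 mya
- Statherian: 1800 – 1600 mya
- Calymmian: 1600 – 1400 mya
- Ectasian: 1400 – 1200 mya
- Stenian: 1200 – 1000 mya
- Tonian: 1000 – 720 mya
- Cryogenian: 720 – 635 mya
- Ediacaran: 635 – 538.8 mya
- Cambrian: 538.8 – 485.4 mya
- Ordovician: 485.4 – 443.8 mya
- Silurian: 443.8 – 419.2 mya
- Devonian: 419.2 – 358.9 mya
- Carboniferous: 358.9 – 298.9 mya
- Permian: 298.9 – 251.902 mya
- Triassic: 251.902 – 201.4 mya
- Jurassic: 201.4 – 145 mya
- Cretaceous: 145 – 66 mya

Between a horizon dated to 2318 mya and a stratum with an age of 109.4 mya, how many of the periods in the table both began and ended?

17

The older date is 2318 Ma and the younger is 109.4 Ma.
Periods with start < 2318 and end > 109.4 Ma: Rhyacian (2300–2050), Orosirian (2050–1800), Statherian (1800–1600), Calymmian (1600–1400), Ectasian (1400–1200), Stenian (1200–1000), Tonian (1000–720), Cryogenian (720–635), Ediacaran (635–538.8), Cambrian (538.8–485.4), Ordovician (485.4–443.8), Silurian (443.8–419.2), Devonian (419.2–358.9), Carboniferous (358.9–298.9), Permian (298.9–251.902), Triassic (251.902–201.4), Jurassic (201.4–145).
That is 17 complete periods.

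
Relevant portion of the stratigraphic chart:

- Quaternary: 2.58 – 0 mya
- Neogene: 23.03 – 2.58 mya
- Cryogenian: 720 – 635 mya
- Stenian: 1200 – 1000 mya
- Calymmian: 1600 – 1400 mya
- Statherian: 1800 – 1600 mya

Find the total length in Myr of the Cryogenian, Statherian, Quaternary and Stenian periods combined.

487.58 million years

Each duration: Cryogenian = 85; Statherian = 200; Quaternary = 2.58; Stenian = 200.
Sum: 85 + 200 + 2.58 + 200 = 487.58 Myr.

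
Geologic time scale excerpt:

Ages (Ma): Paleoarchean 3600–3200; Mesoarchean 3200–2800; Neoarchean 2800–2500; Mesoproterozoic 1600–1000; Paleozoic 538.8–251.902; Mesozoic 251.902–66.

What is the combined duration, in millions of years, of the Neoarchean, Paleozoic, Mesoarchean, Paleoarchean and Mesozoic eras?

1572.8 million years

Each duration: Neoarchean = 300; Paleozoic = 286.898; Mesoarchean = 400; Paleoarchean = 400; Mesozoic = 185.902.
Sum: 300 + 286.898 + 400 + 400 + 185.902 = 1572.8 Myr.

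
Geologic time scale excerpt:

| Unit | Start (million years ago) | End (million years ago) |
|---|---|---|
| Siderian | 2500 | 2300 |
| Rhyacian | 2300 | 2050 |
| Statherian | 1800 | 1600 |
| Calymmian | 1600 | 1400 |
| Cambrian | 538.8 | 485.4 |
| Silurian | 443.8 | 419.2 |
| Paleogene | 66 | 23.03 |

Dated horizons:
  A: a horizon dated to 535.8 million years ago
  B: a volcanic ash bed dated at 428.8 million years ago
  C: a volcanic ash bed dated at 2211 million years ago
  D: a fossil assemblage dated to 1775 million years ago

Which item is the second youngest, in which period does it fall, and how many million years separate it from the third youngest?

Sorted youngest-first by Ma: B (428.8), A (535.8), D (1775), C (2211).
The second youngest is A at 535.8 Ma, which lies in 538.8–485.4 Ma: the Cambrian.
The third youngest is D at 1775 Ma; separation = |535.8 − 1775| = 1239.2 Myr.

A, in the Cambrian; 1239.2 million years to D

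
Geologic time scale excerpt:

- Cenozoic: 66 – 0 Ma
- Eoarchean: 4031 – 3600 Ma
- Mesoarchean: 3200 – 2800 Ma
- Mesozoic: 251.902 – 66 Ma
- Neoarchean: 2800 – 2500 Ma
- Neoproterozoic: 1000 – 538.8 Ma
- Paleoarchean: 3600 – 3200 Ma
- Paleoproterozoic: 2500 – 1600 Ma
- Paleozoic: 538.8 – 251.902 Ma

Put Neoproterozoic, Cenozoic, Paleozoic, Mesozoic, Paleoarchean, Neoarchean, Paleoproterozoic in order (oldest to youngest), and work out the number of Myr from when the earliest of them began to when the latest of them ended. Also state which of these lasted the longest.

Paleoarchean, Neoarchean, Paleoproterozoic, Neoproterozoic, Paleozoic, Mesozoic, Cenozoic; total span 3600 Myr; longest is Paleoproterozoic

From the excerpt: Neoproterozoic 1000–538.8; Cenozoic 66–0; Paleozoic 538.8–251.902; Mesozoic 251.902–66; Paleoarchean 3600–3200; Neoarchean 2800–2500; Paleoproterozoic 2500–1600 (Ma).
Larger Ma is earlier, so the oldest is Paleoarchean and the youngest is Cenozoic; oldest to youngest: Paleoarchean, Neoarchean, Paleoproterozoic, Neoproterozoic, Paleozoic, Mesozoic, Cenozoic.
Oldest start 3600 minus youngest end 0 gives 3600 Myr overall.
Individual lengths (start − end): Paleoproterozoic 900; Cenozoic 66; Mesozoic 185.902; Neoproterozoic 461.2; Paleozoic 286.898; Neoarchean 300; Paleoarchean 400. The largest is Paleoproterozoic at 900 Myr.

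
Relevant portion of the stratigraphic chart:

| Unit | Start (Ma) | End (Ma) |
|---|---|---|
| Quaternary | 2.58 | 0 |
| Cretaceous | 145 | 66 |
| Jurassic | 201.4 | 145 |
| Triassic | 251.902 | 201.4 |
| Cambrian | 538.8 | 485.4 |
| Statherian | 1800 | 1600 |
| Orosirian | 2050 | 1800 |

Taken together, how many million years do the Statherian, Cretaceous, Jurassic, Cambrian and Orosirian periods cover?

Duration is start − end for each: (1800 − 1600) + (145 − 66) + (201.4 − 145) + (538.8 − 485.4) + (2050 − 1800).
That is 200 + 79 + 56.4 + 53.4 + 250, which totals 638.8 million years.

638.8 million years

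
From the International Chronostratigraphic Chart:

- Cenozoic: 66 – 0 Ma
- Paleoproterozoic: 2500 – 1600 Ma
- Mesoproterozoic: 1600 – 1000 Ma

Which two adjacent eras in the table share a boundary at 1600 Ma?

The Paleoproterozoic ends at 1600 Ma and the Mesoproterozoic begins at 1600 Ma, so they share that boundary.

Paleoproterozoic and Mesoproterozoic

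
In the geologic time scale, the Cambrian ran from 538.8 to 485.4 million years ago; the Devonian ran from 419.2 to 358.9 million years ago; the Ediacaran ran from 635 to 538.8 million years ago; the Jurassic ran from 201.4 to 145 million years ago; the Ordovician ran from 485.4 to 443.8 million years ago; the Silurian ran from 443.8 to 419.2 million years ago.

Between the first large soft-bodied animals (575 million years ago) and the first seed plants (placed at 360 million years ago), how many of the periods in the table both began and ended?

575 Ma sits inside the Ediacaran (635–538.8) and 360 Ma inside the Devonian (419.2–358.9); neither of those is wholly between the two dates.
The listed periods lying completely between them are Cambrian, Ordovician, Silurian — 3 in all.

3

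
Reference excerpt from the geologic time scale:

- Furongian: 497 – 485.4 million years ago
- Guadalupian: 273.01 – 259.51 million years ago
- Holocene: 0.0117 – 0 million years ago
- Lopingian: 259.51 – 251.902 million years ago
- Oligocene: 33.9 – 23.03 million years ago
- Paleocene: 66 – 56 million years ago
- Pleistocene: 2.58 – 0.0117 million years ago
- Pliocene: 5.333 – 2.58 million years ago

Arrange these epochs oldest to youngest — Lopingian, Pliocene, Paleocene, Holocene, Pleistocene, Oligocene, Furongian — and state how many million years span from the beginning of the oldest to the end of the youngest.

Start ages (Ma): Furongian 497, Lopingian 259.51, Paleocene 66, Oligocene 33.9, Pliocene 5.333, Pleistocene 2.58, Holocene 0.0117.
Ordered oldest to youngest: Furongian, Lopingian, Paleocene, Oligocene, Pliocene, Pleistocene, Holocene.
Span = 497 − 0 = 497 Myr.

Furongian, Lopingian, Paleocene, Oligocene, Pliocene, Pleistocene, Holocene; total span 497 Myr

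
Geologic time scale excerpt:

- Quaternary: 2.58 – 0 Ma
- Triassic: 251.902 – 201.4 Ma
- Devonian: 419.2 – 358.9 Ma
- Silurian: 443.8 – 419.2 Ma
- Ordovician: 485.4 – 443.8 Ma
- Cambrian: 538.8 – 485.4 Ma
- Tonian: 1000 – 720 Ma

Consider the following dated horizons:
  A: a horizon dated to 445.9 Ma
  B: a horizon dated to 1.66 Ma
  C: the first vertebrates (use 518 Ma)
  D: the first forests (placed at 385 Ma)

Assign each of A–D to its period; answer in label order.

A: 445.9 Ma lies in 485.4–443.8 Ma, so Ordovician.
B: 1.66 Ma lies in 2.58–0 Ma, so Quaternary.
C: 518 Ma lies in 538.8–485.4 Ma, so Cambrian.
D: 385 Ma lies in 419.2–358.9 Ma, so Devonian.

A — Ordovician; B — Quaternary; C — Cambrian; D — Devonian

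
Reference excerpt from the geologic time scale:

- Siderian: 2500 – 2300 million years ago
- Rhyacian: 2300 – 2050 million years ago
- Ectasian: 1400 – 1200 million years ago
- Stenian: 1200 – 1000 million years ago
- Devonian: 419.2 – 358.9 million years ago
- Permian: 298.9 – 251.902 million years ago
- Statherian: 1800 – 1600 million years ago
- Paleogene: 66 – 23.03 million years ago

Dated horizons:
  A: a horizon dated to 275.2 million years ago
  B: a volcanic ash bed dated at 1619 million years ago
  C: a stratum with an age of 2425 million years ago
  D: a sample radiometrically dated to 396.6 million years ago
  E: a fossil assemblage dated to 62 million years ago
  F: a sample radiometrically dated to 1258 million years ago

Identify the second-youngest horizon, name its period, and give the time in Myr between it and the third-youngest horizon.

A, in the Permian; 121.4 million years to D

Smaller Ma means younger, so youngest first: E 62 < A 275.2 < D 396.6 < F 1258 < B 1619 < C 2425.
Counting 2 along gives A (275.2 Ma); the excerpt puts that inside the Permian, 298.9–251.902 Ma.
Next in line is D (396.6 Ma), and 396.6 − 275.2 = 121.4 Myr.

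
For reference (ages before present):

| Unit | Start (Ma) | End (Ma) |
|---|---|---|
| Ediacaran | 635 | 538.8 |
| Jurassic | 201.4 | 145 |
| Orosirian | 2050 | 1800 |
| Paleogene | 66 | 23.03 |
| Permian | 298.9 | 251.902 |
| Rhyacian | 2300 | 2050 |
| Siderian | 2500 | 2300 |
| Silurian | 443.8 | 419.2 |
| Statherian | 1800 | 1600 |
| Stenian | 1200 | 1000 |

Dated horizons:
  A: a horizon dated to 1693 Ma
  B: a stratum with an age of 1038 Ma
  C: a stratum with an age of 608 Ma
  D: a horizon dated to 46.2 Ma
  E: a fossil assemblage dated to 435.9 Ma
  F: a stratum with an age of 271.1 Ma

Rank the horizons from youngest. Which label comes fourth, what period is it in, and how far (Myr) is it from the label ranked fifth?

C, in the Ediacaran; 430 million years to B

Sorted youngest-first by Ma: D (46.2), F (271.1), E (435.9), C (608), B (1038), A (1693).
The fourth youngest is C at 608 Ma, which lies in 635–538.8 Ma: the Ediacaran.
The fifth youngest is B at 1038 Ma; separation = |608 − 1038| = 430 Myr.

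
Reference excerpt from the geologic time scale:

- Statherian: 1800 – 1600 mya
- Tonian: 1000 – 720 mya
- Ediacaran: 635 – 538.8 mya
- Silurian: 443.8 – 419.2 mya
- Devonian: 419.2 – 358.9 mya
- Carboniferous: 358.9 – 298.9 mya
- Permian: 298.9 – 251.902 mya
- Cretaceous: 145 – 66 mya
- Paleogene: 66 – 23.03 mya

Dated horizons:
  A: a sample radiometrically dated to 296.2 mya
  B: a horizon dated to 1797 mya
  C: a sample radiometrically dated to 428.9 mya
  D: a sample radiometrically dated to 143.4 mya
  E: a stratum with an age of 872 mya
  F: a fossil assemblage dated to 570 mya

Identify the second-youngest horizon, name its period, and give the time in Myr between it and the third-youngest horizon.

A, in the Permian; 132.7 million years to C

Sorted youngest-first by Ma: D (143.4), A (296.2), C (428.9), F (570), E (872), B (1797).
The second youngest is A at 296.2 Ma, which lies in 298.9–251.902 Ma: the Permian.
The third youngest is C at 428.9 Ma; separation = |296.2 − 428.9| = 132.7 Myr.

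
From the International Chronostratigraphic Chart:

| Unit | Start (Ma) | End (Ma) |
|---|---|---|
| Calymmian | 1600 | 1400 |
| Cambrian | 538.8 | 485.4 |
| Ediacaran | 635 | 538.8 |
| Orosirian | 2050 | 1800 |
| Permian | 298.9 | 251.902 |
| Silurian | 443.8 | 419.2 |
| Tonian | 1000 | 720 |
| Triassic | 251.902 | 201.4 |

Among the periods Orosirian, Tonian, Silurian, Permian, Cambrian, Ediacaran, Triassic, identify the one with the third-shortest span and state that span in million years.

Triassic, 50.502 million years

Start − end for each: Orosirian 2050 − 1800 = 250; Tonian 1000 − 720 = 280; Silurian 443.8 − 419.2 = 24.6; Permian 298.9 − 251.902 = 46.998; Cambrian 538.8 − 485.4 = 53.4; Ediacaran 635 − 538.8 = 96.2; Triassic 251.902 − 201.4 = 50.502.
Ranking these from shortest: Silurian < Permian < Triassic < Cambrian < Ediacaran < Orosirian < Tonian.
Position 3 in that ranking is Triassic, which lasted 50.502 Myr.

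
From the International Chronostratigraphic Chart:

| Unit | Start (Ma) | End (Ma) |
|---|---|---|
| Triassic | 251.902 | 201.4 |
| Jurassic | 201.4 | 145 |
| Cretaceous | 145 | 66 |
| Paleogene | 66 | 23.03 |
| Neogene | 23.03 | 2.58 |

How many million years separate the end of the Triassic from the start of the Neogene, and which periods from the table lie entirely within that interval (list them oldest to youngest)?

The Triassic closes at 201.4 Ma and the Neogene opens at 23.03 Ma, so the interval is 201.4 − 23.03 = 178.37 Myr.
A period fits inside if it starts at or after 201.4 Ma and ends at or before 23.03 Ma; oldest first that gives Jurassic, Cretaceous, Paleogene.

178.37 million years; Jurassic, Cretaceous, Paleogene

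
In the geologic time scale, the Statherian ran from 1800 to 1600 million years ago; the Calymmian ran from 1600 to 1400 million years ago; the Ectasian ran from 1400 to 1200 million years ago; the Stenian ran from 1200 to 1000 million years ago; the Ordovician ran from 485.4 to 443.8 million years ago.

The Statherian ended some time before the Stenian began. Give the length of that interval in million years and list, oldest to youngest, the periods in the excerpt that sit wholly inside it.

400 million years; Calymmian, Ectasian

The Statherian closes at 1600 Ma and the Stenian opens at 1200 Ma, so the interval is 1600 − 1200 = 400 Myr.
A period fits inside if it starts at or after 1600 Ma and ends at or before 1200 Ma; oldest first that gives Calymmian, Ectasian.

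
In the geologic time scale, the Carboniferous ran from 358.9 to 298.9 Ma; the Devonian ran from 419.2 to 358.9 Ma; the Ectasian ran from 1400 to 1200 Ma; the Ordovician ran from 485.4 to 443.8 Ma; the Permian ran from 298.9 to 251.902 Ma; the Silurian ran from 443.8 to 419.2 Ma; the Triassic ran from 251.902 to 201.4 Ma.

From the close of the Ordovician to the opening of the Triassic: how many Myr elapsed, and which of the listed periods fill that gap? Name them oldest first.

The Ordovician closes at 443.8 Ma and the Triassic opens at 251.902 Ma, so the interval is 443.8 − 251.902 = 191.898 Myr.
A period fits inside if it starts at or after 443.8 Ma and ends at or before 251.902 Ma; oldest first that gives Silurian, Devonian, Carboniferous, Permian.

191.898 million years; Silurian, Devonian, Carboniferous, Permian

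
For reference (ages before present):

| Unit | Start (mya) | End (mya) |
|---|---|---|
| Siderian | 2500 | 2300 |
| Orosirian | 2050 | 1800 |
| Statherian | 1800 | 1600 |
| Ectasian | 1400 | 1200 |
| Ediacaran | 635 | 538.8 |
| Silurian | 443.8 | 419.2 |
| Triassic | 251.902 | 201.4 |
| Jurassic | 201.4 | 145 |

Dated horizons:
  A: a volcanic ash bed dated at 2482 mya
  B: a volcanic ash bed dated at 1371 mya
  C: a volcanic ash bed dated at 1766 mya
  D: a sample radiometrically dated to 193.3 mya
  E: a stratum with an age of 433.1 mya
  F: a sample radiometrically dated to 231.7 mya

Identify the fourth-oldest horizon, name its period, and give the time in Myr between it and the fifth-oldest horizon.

E, in the Silurian; 201.4 million years to F

Sorted oldest-first by Ma: A (2482), C (1766), B (1371), E (433.1), F (231.7), D (193.3).
The fourth oldest is E at 433.1 Ma, which lies in 443.8–419.2 Ma: the Silurian.
The fifth oldest is F at 231.7 Ma; separation = |433.1 − 231.7| = 201.4 Myr.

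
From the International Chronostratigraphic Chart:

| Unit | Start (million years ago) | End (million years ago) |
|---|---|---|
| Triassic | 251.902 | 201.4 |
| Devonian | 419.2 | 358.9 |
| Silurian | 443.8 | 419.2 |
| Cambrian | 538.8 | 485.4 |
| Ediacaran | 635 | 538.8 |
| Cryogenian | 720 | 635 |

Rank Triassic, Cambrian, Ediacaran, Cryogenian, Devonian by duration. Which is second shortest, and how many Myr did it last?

Cambrian, 53.4 million years

Start − end for each: Triassic 251.902 − 201.4 = 50.502; Cambrian 538.8 − 485.4 = 53.4; Ediacaran 635 − 538.8 = 96.2; Cryogenian 720 − 635 = 85; Devonian 419.2 − 358.9 = 60.3.
Ranking these from shortest: Triassic < Cambrian < Devonian < Cryogenian < Ediacaran.
Position 2 in that ranking is Cambrian, which lasted 53.4 Myr.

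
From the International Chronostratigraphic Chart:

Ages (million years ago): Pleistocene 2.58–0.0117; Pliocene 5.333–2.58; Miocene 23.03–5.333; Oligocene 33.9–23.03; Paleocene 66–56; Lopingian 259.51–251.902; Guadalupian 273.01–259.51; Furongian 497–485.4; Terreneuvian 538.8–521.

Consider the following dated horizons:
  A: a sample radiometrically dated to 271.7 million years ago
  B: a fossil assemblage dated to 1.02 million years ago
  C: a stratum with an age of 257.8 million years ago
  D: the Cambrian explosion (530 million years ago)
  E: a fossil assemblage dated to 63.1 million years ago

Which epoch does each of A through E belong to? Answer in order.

A: 271.7 Ma lies in 273.01–259.51 Ma, so Guadalupian.
B: 1.02 Ma lies in 2.58–0.0117 Ma, so Pleistocene.
C: 257.8 Ma lies in 259.51–251.902 Ma, so Lopingian.
D: 530 Ma lies in 538.8–521 Ma, so Terreneuvian.
E: 63.1 Ma lies in 66–56 Ma, so Paleocene.

A — Guadalupian; B — Pleistocene; C — Lopingian; D — Terreneuvian; E — Paleocene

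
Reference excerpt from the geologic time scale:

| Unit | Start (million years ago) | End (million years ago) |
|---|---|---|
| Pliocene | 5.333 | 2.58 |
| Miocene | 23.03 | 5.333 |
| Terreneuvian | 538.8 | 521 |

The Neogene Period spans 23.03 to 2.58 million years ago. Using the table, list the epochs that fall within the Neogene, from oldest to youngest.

Miocene, Pliocene

Epochs with both bounds inside 23.03–2.58 Ma: Miocene (23.03–5.333), Pliocene (5.333–2.58).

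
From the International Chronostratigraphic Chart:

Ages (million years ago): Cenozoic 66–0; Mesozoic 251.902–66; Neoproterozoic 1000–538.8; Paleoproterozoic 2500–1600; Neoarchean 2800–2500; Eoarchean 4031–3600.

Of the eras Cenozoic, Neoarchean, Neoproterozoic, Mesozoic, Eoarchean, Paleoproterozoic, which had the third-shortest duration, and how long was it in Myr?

Durations: Cenozoic 66; Neoarchean 300; Neoproterozoic 461.2; Mesozoic 185.902; Eoarchean 431; Paleoproterozoic 900 Myr.
Sorted shortest-first: Cenozoic (66), Mesozoic (185.902), Neoarchean (300), Eoarchean (431), Neoproterozoic (461.2), Paleoproterozoic (900).
The third shortest is Neoarchean at 300 Myr.

Neoarchean, 300 million years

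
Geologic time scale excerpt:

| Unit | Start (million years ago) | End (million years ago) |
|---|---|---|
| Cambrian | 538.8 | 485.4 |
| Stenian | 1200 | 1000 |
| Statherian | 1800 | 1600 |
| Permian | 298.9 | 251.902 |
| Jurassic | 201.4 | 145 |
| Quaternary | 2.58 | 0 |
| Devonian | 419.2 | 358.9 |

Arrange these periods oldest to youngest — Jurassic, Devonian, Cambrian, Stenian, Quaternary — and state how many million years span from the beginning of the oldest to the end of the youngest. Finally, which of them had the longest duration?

Start ages (Ma): Stenian 1200, Cambrian 538.8, Devonian 419.2, Jurassic 201.4, Quaternary 2.58.
Ordered oldest to youngest: Stenian, Cambrian, Devonian, Jurassic, Quaternary.
Span = 1200 − 0 = 1200 Myr.
Durations: Stenian 200, Jurassic 56.4, Cambrian 53.4, Devonian 60.3, Quaternary 2.58 → longest is Stenian (200 Myr).

Stenian, Cambrian, Devonian, Jurassic, Quaternary; total span 1200 Myr; longest is Stenian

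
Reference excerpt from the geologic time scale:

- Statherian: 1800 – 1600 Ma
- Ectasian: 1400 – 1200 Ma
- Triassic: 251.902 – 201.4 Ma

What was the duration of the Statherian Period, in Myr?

1800 − 1600 = 200 million years.

200 million years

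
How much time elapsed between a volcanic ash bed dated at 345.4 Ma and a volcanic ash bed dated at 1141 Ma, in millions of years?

795.6 million years

1141 − 345.4 = 795.6 million years.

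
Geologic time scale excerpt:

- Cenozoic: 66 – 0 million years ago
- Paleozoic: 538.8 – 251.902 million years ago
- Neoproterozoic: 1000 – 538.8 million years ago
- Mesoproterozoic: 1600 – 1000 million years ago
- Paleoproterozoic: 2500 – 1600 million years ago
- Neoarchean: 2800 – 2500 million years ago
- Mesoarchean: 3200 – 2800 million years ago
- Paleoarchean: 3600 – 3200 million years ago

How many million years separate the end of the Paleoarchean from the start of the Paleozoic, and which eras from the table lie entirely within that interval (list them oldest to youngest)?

The Paleoarchean closes at 3200 Ma and the Paleozoic opens at 538.8 Ma, so the interval is 3200 − 538.8 = 2661.2 Myr.
An era fits inside if it starts at or after 3200 Ma and ends at or before 538.8 Ma; oldest first that gives Mesoarchean, Neoarchean, Paleoproterozoic, Mesoproterozoic, Neoproterozoic.

2661.2 million years; Mesoarchean, Neoarchean, Paleoproterozoic, Mesoproterozoic, Neoproterozoic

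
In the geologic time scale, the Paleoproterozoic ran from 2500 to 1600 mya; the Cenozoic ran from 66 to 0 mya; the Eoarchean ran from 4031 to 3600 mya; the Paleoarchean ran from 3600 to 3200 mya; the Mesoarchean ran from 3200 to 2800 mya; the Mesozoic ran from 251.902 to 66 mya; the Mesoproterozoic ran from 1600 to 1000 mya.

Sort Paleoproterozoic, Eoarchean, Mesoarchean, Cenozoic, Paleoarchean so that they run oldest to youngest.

Eoarchean → Paleoarchean → Mesoarchean → Paleoproterozoic → Cenozoic

The oldest of these is Eoarchean (starts 4031 Ma) and the youngest is Cenozoic (ends 0 Ma).
In between, by decreasing start age: Paleoarchean (3600), Mesoarchean (3200), Paleoproterozoic (2500).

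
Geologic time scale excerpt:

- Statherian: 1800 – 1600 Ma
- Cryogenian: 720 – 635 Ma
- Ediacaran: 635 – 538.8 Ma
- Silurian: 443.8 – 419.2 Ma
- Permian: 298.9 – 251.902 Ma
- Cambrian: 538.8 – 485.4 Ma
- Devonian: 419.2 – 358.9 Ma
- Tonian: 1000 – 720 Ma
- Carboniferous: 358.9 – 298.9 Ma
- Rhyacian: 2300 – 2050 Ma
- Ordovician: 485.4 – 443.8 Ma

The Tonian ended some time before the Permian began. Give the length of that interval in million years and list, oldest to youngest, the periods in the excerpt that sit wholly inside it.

The Tonian closes at 720 Ma and the Permian opens at 298.9 Ma, so the interval is 720 − 298.9 = 421.1 Myr.
A period fits inside if it starts at or after 720 Ma and ends at or before 298.9 Ma; oldest first that gives Cryogenian, Ediacaran, Cambrian, Ordovician, Silurian, Devonian, Carboniferous.

421.1 million years; Cryogenian, Ediacaran, Cambrian, Ordovician, Silurian, Devonian, Carboniferous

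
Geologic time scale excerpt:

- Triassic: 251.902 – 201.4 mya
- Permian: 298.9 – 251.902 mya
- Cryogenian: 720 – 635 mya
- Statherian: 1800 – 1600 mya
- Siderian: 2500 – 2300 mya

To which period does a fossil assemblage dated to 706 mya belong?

Cryogenian

706 Ma lies between 720 and 635 Ma, so it falls in the Cryogenian.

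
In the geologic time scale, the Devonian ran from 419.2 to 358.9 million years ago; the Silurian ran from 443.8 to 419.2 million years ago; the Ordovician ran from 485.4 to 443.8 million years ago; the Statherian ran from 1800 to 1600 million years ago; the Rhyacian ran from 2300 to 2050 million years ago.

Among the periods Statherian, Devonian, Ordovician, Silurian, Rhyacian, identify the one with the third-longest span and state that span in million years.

Devonian, 60.3 million years

Start − end for each: Statherian 1800 − 1600 = 200; Devonian 419.2 − 358.9 = 60.3; Ordovician 485.4 − 443.8 = 41.6; Silurian 443.8 − 419.2 = 24.6; Rhyacian 2300 − 2050 = 250.
Ranking these from longest: Rhyacian > Statherian > Devonian > Ordovician > Silurian.
Position 3 in that ranking is Devonian, which lasted 60.3 Myr.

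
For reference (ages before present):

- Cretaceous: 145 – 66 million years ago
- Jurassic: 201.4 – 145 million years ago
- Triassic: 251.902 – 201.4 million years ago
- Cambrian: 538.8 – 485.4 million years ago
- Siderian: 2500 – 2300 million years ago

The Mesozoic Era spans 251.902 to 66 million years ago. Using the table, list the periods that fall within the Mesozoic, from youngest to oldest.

Periods with both bounds inside 251.902–66 Ma: Cretaceous (145–66), Jurassic (201.4–145), Triassic (251.902–201.4).

Cretaceous, Jurassic, Triassic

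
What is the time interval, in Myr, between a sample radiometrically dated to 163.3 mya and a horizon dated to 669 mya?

669 − 163.3 = 505.7 million years.

505.7 million years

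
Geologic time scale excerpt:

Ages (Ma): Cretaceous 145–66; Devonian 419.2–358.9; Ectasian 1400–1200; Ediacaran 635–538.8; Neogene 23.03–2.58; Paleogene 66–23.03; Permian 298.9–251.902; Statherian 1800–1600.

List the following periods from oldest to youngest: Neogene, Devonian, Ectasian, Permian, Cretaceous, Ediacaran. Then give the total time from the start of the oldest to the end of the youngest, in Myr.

Ectasian → Ediacaran → Devonian → Permian → Cretaceous → Neogene; total span 1397.42 Myr

Start ages (Ma): Ectasian 1400, Ediacaran 635, Devonian 419.2, Permian 298.9, Cretaceous 145, Neogene 23.03.
Ordered oldest to youngest: Ectasian, Ediacaran, Devonian, Permian, Cretaceous, Neogene.
Span = 1400 − 2.58 = 1397.42 Myr.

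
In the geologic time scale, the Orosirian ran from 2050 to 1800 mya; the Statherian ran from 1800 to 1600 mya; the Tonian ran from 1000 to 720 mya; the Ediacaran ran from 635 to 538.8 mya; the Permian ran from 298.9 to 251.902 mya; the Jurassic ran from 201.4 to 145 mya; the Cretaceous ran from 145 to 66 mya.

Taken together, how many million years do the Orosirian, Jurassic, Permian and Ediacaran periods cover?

Duration is start − end for each: (2050 − 1800) + (201.4 − 145) + (298.9 − 251.902) + (635 − 538.8).
That is 250 + 56.4 + 46.998 + 96.2, which totals 449.598 million years.

449.598 million years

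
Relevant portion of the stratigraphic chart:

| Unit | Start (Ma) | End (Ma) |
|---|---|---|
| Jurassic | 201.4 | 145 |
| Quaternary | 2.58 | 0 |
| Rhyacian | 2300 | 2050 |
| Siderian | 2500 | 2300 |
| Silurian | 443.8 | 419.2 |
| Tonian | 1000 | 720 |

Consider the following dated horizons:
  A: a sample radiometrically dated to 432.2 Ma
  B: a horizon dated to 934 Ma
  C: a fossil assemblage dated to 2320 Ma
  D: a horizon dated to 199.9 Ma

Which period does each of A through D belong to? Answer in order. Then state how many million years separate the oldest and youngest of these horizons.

A — Silurian; B — Tonian; C — Siderian; D — Jurassic; span 2120.1 million years

A: 432.2 Ma lies in 443.8–419.2 Ma, so Silurian.
B: 934 Ma lies in 1000–720 Ma, so Tonian.
C: 2320 Ma lies in 2500–2300 Ma, so Siderian.
D: 199.9 Ma lies in 201.4–145 Ma, so Jurassic.
Oldest = 2320 Ma, youngest = 199.9 Ma → span 2120.1 Myr.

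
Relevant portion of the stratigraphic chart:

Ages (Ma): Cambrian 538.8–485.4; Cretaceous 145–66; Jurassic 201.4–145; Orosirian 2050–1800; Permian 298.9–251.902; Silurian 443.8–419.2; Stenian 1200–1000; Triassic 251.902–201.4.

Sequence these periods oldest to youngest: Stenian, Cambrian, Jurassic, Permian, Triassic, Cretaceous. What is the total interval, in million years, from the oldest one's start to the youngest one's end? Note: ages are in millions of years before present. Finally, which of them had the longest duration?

Start ages (Ma): Stenian 1200, Cambrian 538.8, Permian 298.9, Triassic 251.902, Jurassic 201.4, Cretaceous 145.
Ordered oldest to youngest: Stenian, Cambrian, Permian, Triassic, Jurassic, Cretaceous.
Span = 1200 − 66 = 1134 Myr.
Durations: Jurassic 56.4, Permian 46.998, Stenian 200, Cambrian 53.4, Cretaceous 79, Triassic 50.502 → longest is Stenian (200 Myr).

Stenian → Cambrian → Permian → Triassic → Jurassic → Cretaceous; total span 1134 Myr; longest is Stenian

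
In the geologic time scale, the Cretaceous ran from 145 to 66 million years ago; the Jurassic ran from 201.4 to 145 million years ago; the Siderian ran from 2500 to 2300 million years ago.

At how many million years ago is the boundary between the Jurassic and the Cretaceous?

145 million years ago

The Jurassic ends and the Cretaceous begins at 145 million years ago.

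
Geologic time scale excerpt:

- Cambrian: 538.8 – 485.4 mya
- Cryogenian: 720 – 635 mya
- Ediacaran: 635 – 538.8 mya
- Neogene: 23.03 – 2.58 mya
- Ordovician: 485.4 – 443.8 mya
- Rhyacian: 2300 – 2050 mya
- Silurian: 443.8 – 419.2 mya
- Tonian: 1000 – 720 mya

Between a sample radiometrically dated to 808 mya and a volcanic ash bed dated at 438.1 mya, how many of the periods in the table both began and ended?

808 Ma sits inside the Tonian (1000–720) and 438.1 Ma inside the Silurian (443.8–419.2); neither of those is wholly between the two dates.
The listed periods lying completely between them are Cryogenian, Ediacaran, Cambrian, Ordovician — 4 in all.

4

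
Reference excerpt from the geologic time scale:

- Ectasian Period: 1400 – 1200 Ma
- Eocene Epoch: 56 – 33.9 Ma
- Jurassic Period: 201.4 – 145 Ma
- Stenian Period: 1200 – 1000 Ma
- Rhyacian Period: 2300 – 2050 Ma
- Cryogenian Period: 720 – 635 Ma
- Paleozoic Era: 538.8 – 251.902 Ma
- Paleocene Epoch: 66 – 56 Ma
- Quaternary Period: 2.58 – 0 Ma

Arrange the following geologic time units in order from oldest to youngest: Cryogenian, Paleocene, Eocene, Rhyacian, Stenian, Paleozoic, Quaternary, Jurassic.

Read off each span (Ma): Cryogenian 720–635; Paleocene 66–56; Eocene 56–33.9; Rhyacian 2300–2050; Stenian 1200–1000; Paleozoic 538.8–251.902; Quaternary 2.58–0; Jurassic 201.4–145.
Larger Ma is older, so oldest→youngest is Rhyacian, Stenian, Cryogenian, Paleozoic, Jurassic, Paleocene, Eocene, Quaternary.

Rhyacian → Stenian → Cryogenian → Paleozoic → Jurassic → Paleocene → Eocene → Quaternary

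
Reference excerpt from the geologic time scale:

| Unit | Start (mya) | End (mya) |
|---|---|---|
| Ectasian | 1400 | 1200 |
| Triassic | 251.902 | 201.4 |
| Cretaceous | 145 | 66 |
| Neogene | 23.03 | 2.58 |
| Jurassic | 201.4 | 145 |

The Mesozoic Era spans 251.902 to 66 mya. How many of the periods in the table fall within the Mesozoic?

3

Periods inside 251.902–66 Ma: Triassic, Jurassic, Cretaceous — 3 in total.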